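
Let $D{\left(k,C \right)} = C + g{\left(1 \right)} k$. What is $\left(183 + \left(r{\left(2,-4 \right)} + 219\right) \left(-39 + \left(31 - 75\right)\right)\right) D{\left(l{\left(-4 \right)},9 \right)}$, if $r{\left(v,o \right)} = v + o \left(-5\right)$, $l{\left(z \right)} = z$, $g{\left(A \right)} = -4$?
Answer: $-495500$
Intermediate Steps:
$D{\left(k,C \right)} = C - 4 k$
$r{\left(v,o \right)} = v - 5 o$
$\left(183 + \left(r{\left(2,-4 \right)} + 219\right) \left(-39 + \left(31 - 75\right)\right)\right) D{\left(l{\left(-4 \right)},9 \right)} = \left(183 + \left(\left(2 - -20\right) + 219\right) \left(-39 + \left(31 - 75\right)\right)\right) \left(9 - -16\right) = \left(183 + \left(\left(2 + 20\right) + 219\right) \left(-39 + \left(31 - 75\right)\right)\right) \left(9 + 16\right) = \left(183 + \left(22 + 219\right) \left(-39 - 44\right)\right) 25 = \left(183 + 241 \left(-83\right)\right) 25 = \left(183 - 20003\right) 25 = \left(-19820\right) 25 = -495500$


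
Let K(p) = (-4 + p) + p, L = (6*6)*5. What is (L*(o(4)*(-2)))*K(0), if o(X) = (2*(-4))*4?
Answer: -46080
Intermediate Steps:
L = 180 (L = 36*5 = 180)
o(X) = -32 (o(X) = -8*4 = -32)
K(p) = -4 + 2*p
(L*(o(4)*(-2)))*K(0) = (180*(-32*(-2)))*(-4 + 2*0) = (180*64)*(-4 + 0) = 11520*(-4) = -46080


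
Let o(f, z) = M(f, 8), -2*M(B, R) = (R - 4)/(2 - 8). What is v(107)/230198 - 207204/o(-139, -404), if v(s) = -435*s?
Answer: -143093885721/230198 ≈ -6.2161e+5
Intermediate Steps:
M(B, R) = -1/3 + R/12 (M(B, R) = -(R - 4)/(2*(2 - 8)) = -(-4 + R)/(2*(-6)) = -(-4 + R)*(-1)/(2*6) = -(2/3 - R/6)/2 = -1/3 + R/12)
o(f, z) = 1/3 (o(f, z) = -1/3 + (1/12)*8 = -1/3 + 2/3 = 1/3)
v(107)/230198 - 207204/o(-139, -404) = -435*107/230198 - 207204/1/3 = -46545*1/230198 - 207204*3 = -46545/230198 - 621612 = -143093885721/230198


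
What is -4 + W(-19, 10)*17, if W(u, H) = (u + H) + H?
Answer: 13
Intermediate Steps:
W(u, H) = u + 2*H (W(u, H) = (H + u) + H = u + 2*H)
-4 + W(-19, 10)*17 = -4 + (-19 + 2*10)*17 = -4 + (-19 + 20)*17 = -4 + 1*17 = -4 + 17 = 13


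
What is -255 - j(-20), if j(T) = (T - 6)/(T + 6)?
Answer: -1798/7 ≈ -256.86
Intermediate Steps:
j(T) = (-6 + T)/(6 + T)
-255 - j(-20) = -255 - (-6 - 20)/(6 - 20) = -255 - (-26)/(-14) = -255 - (-1)*(-26)/14 = -255 - 1*13/7 = -255 - 13/7 = -1798/7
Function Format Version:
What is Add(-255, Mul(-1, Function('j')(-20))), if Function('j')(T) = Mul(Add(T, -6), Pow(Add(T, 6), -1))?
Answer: Rational(-1798, 7) ≈ -256.86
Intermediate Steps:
Function('j')(T) = Mul(Pow(Add(6, T), -1), Add(-6, T)) (Function('j')(T) = Mul(Add(-6, T), Pow(Add(6, T), -1)) = Mul(Pow(Add(6, T), -1), Add(-6, T)))
Add(-255, Mul(-1, Function('j')(-20))) = Add(-255, Mul(-1, Mul(Pow(Add(6, -20), -1), Add(-6, -20)))) = Add(-255, Mul(-1, Mul(Pow(-14, -1), -26))) = Add(-255, Mul(-1, Mul(Rational(-1, 14), -26))) = Add(-255, Mul(-1, Rational(13, 7))) = Add(-255, Rational(-13, 7)) = Rational(-1798, 7)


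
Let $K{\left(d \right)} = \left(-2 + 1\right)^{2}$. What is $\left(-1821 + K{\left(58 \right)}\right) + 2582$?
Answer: $762$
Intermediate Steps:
$K{\left(d \right)} = 1$ ($K{\left(d \right)} = \left(-1\right)^{2} = 1$)
$\left(-1821 + K{\left(58 \right)}\right) + 2582 = \left(-1821 + 1\right) + 2582 = -1820 + 2582 = 762$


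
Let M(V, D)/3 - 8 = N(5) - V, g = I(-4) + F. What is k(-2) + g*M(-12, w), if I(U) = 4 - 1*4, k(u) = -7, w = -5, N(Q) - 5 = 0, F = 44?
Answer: 3293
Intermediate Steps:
N(Q) = 5 (N(Q) = 5 + 0 = 5)
I(U) = 0 (I(U) = 4 - 4 = 0)
g = 44 (g = 0 + 44 = 44)
M(V, D) = 39 - 3*V (M(V, D) = 24 + 3*(5 - V) = 24 + (15 - 3*V) = 39 - 3*V)
k(-2) + g*M(-12, w) = -7 + 44*(39 - 3*(-12)) = -7 + 44*(39 + 36) = -7 + 44*75 = -7 + 3300 = 3293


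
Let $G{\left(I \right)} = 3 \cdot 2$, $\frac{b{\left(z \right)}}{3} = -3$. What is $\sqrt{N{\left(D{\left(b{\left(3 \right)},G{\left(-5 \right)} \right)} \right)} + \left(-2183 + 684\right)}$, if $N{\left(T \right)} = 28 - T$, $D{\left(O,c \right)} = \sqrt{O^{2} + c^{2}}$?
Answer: $\sqrt{-1471 - 3 \sqrt{13}} \approx 38.494 i$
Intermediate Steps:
$b{\left(z \right)} = -9$ ($b{\left(z \right)} = 3 \left(-3\right) = -9$)
$G{\left(I \right)} = 6$
$\sqrt{N{\left(D{\left(b{\left(3 \right)},G{\left(-5 \right)} \right)} \right)} + \left(-2183 + 684\right)} = \sqrt{\left(28 - \sqrt{\left(-9\right)^{2} + 6^{2}}\right) + \left(-2183 + 684\right)} = \sqrt{\left(28 - \sqrt{81 + 36}\right) - 1499} = \sqrt{\left(28 - \sqrt{117}\right) - 1499} = \sqrt{\left(28 - 3 \sqrt{13}\right) - 1499} = \sqrt{-1471 - 3 \sqrt{13}}$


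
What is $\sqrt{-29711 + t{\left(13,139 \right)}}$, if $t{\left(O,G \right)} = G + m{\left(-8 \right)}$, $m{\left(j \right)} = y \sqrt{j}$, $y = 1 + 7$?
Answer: $2 \sqrt{-7393 + 4 i \sqrt{2}} \approx 0.065791 + 171.97 i$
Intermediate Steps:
$y = 8$
$m{\left(j \right)} = 8 \sqrt{j}$
$t{\left(O,G \right)} = G + 16 i \sqrt{2}$ ($t{\left(O,G \right)} = G + 8 \sqrt{-8} = G + 8 \cdot 2 i \sqrt{2} = G + 16 i \sqrt{2}$)
$\sqrt{-29711 + t{\left(13,139 \right)}} = \sqrt{-29711 + \left(139 + 16 i \sqrt{2}\right)} = \sqrt{-29572 + 16 i \sqrt{2}}$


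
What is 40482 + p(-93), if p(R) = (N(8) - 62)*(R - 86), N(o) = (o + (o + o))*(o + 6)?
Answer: -8564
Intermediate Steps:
N(o) = 3*o*(6 + o) (N(o) = (o + 2*o)*(6 + o) = (3*o)*(6 + o) = 3*o*(6 + o))
p(R) = -23564 + 274*R (p(R) = (3*8*(6 + 8) - 62)*(R - 86) = (3*8*14 - 62)*(-86 + R) = (336 - 62)*(-86 + R) = 274*(-86 + R) = -23564 + 274*R)
40482 + p(-93) = 40482 + (-23564 + 274*(-93)) = 40482 + (-23564 - 25482) = 40482 - 49046 = -8564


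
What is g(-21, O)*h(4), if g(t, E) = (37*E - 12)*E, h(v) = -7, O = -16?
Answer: -67648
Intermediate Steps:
g(t, E) = E*(-12 + 37*E) (g(t, E) = (-12 + 37*E)*E = E*(-12 + 37*E))
g(-21, O)*h(4) = -16*(-12 + 37*(-16))*(-7) = -16*(-12 - 592)*(-7) = -16*(-604)*(-7) = 9664*(-7) = -67648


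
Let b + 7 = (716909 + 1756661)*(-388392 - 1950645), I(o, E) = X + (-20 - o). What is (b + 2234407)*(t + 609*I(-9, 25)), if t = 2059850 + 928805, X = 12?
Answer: -17295192531528080160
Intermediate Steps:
I(o, E) = -8 - o (I(o, E) = 12 + (-20 - o) = -8 - o)
b = -5785771752097 (b = -7 + (716909 + 1756661)*(-388392 - 1950645) = -7 + 2473570*(-2339037) = -7 - 5785771752090 = -5785771752097)
t = 2988655
(b + 2234407)*(t + 609*I(-9, 25)) = (-5785771752097 + 2234407)*(2988655 + 609*(-8 - 1*(-9))) = -5785769517690*(2988655 + 609*(-8 + 9)) = -5785769517690*(2988655 + 609*1) = -5785769517690*(2988655 + 609) = -5785769517690*2989264 = -17295192531528080160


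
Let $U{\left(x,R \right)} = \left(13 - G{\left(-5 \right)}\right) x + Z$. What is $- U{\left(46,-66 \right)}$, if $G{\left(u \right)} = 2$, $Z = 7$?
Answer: $-513$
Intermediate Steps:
$U{\left(x,R \right)} = 7 + 11 x$ ($U{\left(x,R \right)} = \left(13 - 2\right) x + 7 = 11 x + 7 = 7 + 11 x$)
$- U{\left(46,-66 \right)} = - (7 + 11 \cdot 46) = - (7 + 506) = \left(-1\right) 513 = -513$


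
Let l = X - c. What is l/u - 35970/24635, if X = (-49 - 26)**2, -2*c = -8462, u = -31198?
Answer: -115653325/76856273 ≈ -1.5048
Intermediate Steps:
c = 4231 (c = -1/2*(-8462) = 4231)
X = 5625 (X = (-75)**2 = 5625)
l = 1394 (l = 5625 - 1*4231 = 5625 - 4231 = 1394)
l/u - 35970/24635 = 1394/(-31198) - 35970/24635 = 1394*(-1/31198) - 35970*1/24635 = -697/15599 - 7194/4927 = -115653325/76856273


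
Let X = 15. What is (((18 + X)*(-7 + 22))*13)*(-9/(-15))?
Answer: 3861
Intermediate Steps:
(((18 + X)*(-7 + 22))*13)*(-9/(-15)) = (((18 + 15)*(-7 + 22))*13)*(-9/(-15)) = ((33*15)*13)*(-9*(-1/15)) = (495*13)*(⅗) = 6435*(⅗) = 3861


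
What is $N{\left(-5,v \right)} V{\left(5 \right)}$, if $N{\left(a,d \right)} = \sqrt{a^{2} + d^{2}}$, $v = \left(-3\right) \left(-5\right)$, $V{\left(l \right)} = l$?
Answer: $25 \sqrt{10} \approx 79.057$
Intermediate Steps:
$v = 15$
$N{\left(-5,v \right)} V{\left(5 \right)} = \sqrt{\left(-5\right)^{2} + 15^{2}} \cdot 5 = \sqrt{25 + 225} \cdot 5 = \sqrt{250} \cdot 5 = 5 \sqrt{10} \cdot 5 = 25 \sqrt{10}$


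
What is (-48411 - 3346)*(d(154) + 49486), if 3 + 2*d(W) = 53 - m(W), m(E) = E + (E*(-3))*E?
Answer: -4399759056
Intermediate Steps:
m(E) = E - 3*E² (m(E) = E + (-3*E)*E = E - 3*E²)
d(W) = 25 - W*(1 - 3*W)/2 (d(W) = -3/2 + (53 - W*(1 - 3*W))/2 = -3/2 + (53/2 - W*(1 - 3*W)/2) = 25 - W*(1 - 3*W)/2)
(-48411 - 3346)*(d(154) + 49486) = (-48411 - 3346)*((25 + (½)*154*(-1 + 3*154)) + 49486) = -51757*((25 + (½)*154*(-1 + 462)) + 49486) = -51757*((25 + (½)*154*461) + 49486) = -51757*((25 + 35497) + 49486) = -51757*(35522 + 49486) = -51757*85008 = -4399759056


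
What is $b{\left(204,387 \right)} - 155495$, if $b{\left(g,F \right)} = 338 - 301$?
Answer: $-155458$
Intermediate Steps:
$b{\left(g,F \right)} = 37$ ($b{\left(g,F \right)} = 338 - 301 = 37$)
$b{\left(204,387 \right)} - 155495 = 37 - 155495 = -155458$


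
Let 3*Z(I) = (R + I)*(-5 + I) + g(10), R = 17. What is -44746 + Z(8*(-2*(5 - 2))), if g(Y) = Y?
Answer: -44195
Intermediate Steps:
Z(I) = 10/3 + (-5 + I)*(17 + I)/3 (Z(I) = ((17 + I)*(-5 + I) + 10)/3 = ((-5 + I)*(17 + I) + 10)/3 = (10 + (-5 + I)*(17 + I))/3 = 10/3 + (-5 + I)*(17 + I)/3)
-44746 + Z(8*(-2*(5 - 2))) = -44746 + (-25 + 4*(8*(-2*(5 - 2))) + (8*(-2*(5 - 2)))²/3) = -44746 + (-25 + 4*(8*(-2*3)) + (8*(-2*3))²/3) = -44746 + (-25 + 4*(8*(-6)) + (8*(-6))²/3) = -44746 + (-25 + 4*(-48) + (⅓)*(-48)²) = -44746 + (-25 - 192 + (⅓)*2304) = -44746 + (-25 - 192 + 768) = -44746 + 551 = -44195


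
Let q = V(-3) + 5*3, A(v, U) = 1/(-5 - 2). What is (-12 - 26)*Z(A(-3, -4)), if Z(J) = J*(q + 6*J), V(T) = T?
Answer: 2964/49 ≈ 60.490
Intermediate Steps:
A(v, U) = -1/7 (A(v, U) = 1/(-7) = -1/7)
q = 12 (q = -3 + 5*3 = -3 + 15 = 12)
Z(J) = J*(12 + 6*J)
(-12 - 26)*Z(A(-3, -4)) = (-12 - 26)*(6*(-1/7)*(2 - 1/7)) = -228*(-1)*13/(7*7) = -38*(-78/49) = 2964/49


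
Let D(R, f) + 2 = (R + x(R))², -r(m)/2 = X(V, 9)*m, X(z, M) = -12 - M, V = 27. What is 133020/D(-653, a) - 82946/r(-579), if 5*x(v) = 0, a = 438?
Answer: 19301767691/5184682713 ≈ 3.7228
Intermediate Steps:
r(m) = 42*m (r(m) = -2*(-12 - 1*9)*m = -2*(-12 - 9)*m = -(-42)*m = 42*m)
x(v) = 0 (x(v) = (⅕)*0 = 0)
D(R, f) = -2 + R² (D(R, f) = -2 + (R + 0)² = -2 + R²)
133020/D(-653, a) - 82946/r(-579) = 133020/(-2 + (-653)²) - 82946/(42*(-579)) = 133020/(-2 + 426409) - 82946/(-24318) = 133020/426407 - 82946*(-1/24318) = 133020*(1/426407) + 41473/12159 = 133020/426407 + 41473/12159 = 19301767691/5184682713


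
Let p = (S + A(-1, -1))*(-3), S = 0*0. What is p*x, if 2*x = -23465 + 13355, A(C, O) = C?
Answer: -15165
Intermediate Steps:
S = 0
p = 3 (p = (0 - 1)*(-3) = -1*(-3) = 3)
x = -5055 (x = (-23465 + 13355)/2 = (½)*(-10110) = -5055)
p*x = 3*(-5055) = -15165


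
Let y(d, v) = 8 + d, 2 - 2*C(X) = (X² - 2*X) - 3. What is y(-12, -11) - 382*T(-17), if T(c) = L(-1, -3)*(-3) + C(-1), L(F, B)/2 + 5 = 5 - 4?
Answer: -9554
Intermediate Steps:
L(F, B) = -8 (L(F, B) = -10 + 2*(5 - 4) = -10 + 2*1 = -10 + 2 = -8)
C(X) = 5/2 + X - X²/2 (C(X) = 1 - ((X² - 2*X) - 3)/2 = 1 - (-3 + X² - 2*X)/2 = 1 + (3/2 + X - X²/2) = 5/2 + X - X²/2)
T(c) = 25 (T(c) = -8*(-3) + (5/2 - 1 - ½*(-1)²) = 24 + (5/2 - 1 - ½*1) = 24 + (5/2 - 1 - ½) = 24 + 1 = 25)
y(-12, -11) - 382*T(-17) = (8 - 12) - 382*25 = -4 - 9550 = -9554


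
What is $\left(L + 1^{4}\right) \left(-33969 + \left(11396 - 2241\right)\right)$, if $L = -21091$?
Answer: $523327260$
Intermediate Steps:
$\left(L + 1^{4}\right) \left(-33969 + \left(11396 - 2241\right)\right) = \left(-21091 + 1^{4}\right) \left(-33969 + \left(11396 - 2241\right)\right) = \left(-21091 + 1\right) \left(-33969 + \left(11396 - 2241\right)\right) = - 21090 \left(-33969 + 9155\right) = \left(-21090\right) \left(-24814\right) = 523327260$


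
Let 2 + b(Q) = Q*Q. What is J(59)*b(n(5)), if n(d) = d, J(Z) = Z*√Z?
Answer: 1357*√59 ≈ 10423.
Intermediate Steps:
J(Z) = Z^(3/2)
b(Q) = -2 + Q² (b(Q) = -2 + Q*Q = -2 + Q²)
J(59)*b(n(5)) = 59^(3/2)*(-2 + 5²) = (59*√59)*(-2 + 25) = (59*√59)*23 = 1357*√59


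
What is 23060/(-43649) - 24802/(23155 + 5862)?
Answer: -1751714518/1266563033 ≈ -1.3830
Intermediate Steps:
23060/(-43649) - 24802/(23155 + 5862) = 23060*(-1/43649) - 24802/29017 = -23060/43649 - 24802*1/29017 = -23060/43649 - 24802/29017 = -1751714518/1266563033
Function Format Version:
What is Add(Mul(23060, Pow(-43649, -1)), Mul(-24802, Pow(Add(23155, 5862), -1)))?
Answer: Rational(-1751714518, 1266563033) ≈ -1.3830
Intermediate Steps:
Add(Mul(23060, Pow(-43649, -1)), Mul(-24802, Pow(Add(23155, 5862), -1))) = Add(Mul(23060, Rational(-1, 43649)), Mul(-24802, Pow(29017, -1))) = Add(Rational(-23060, 43649), Mul(-24802, Rational(1, 29017))) = Add(Rational(-23060, 43649), Rational(-24802, 29017)) = Rational(-1751714518, 1266563033)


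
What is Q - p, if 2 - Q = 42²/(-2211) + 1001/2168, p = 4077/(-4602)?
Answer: 3948680765/1225524872 ≈ 3.2220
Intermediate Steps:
p = -1359/1534 (p = 4077*(-1/4602) = -1359/1534 ≈ -0.88592)
Q = 3732679/1597816 (Q = 2 - (42²/(-2211) + 1001/2168) = 2 - (1764*(-1/2211) + 1001*(1/2168)) = 2 - (-588/737 + 1001/2168) = 2 - 1*(-537047/1597816) = 2 + 537047/1597816 = 3732679/1597816 ≈ 2.3361)
Q - p = 3732679/1597816 - 1*(-1359/1534) = 3732679/1597816 + 1359/1534 = 3948680765/1225524872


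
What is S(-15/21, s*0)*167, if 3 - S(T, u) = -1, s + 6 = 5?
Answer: 668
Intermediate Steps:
s = -1 (s = -6 + 5 = -1)
S(T, u) = 4 (S(T, u) = 3 - 1*(-1) = 3 + 1 = 4)
S(-15/21, s*0)*167 = 4*167 = 668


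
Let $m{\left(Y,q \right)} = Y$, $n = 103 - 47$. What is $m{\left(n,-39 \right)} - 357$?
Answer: $-301$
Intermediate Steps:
$n = 56$
$m{\left(n,-39 \right)} - 357 = 56 - 357 = -301$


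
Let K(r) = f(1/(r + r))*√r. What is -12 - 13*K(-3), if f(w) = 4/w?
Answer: -12 + 312*I*√3 ≈ -12.0 + 540.4*I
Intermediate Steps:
K(r) = 8*r^(3/2) (K(r) = (4/(1/(r + r)))*√r = (4/(1/(2*r)))*√r = (4/((1/(2*r))))*√r = (4*(2*r))*√r = (8*r)*√r = 8*r^(3/2))
-12 - 13*K(-3) = -12 - 104*(-3)^(3/2) = -12 - 104*(-3*I*√3) = -12 - (-312)*I*√3 = -12 + 312*I*√3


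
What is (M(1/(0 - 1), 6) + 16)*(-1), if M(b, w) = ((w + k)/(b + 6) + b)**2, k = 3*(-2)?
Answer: -17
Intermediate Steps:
k = -6
M(b, w) = (b + (-6 + w)/(6 + b))**2 (M(b, w) = ((w - 6)/(b + 6) + b)**2 = ((-6 + w)/(6 + b) + b)**2 = (b + (-6 + w)/(6 + b))**2)
(M(1/(0 - 1), 6) + 16)*(-1) = ((-6 + 6 + (1/(0 - 1))**2 + 6/(0 - 1))**2/(6 + 1/(0 - 1))**2 + 16)*(-1) = ((-6 + 6 + (1/(-1))**2 + 6/(-1))**2/(6 + 1/(-1))**2 + 16)*(-1) = ((-6 + 6 + (-1)**2 + 6*(-1))**2/(6 - 1)**2 + 16)*(-1) = ((-6 + 6 + 1 - 6)**2/5**2 + 16)*(-1) = ((1/25)*(-5)**2 + 16)*(-1) = ((1/25)*25 + 16)*(-1) = (1 + 16)*(-1) = 17*(-1) = -17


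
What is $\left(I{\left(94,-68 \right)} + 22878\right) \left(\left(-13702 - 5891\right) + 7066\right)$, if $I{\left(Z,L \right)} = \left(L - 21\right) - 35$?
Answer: $-285039358$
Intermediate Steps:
$I{\left(Z,L \right)} = -56 + L$ ($I{\left(Z,L \right)} = \left(-21 + L\right) - 35 = -56 + L$)
$\left(I{\left(94,-68 \right)} + 22878\right) \left(\left(-13702 - 5891\right) + 7066\right) = \left(\left(-56 - 68\right) + 22878\right) \left(\left(-13702 - 5891\right) + 7066\right) = \left(-124 + 22878\right) \left(-19593 + 7066\right) = 22754 \left(-12527\right) = -285039358$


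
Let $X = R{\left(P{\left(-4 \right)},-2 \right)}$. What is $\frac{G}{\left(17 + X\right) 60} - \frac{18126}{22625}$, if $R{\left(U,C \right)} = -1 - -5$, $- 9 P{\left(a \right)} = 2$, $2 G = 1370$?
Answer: $- \frac{1468127}{5701500} \approx -0.2575$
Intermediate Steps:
$G = 685$ ($G = \frac{1}{2} \cdot 1370 = 685$)
$P{\left(a \right)} = - \frac{2}{9}$ ($P{\left(a \right)} = \left(- \frac{1}{9}\right) 2 = - \frac{2}{9}$)
$R{\left(U,C \right)} = 4$ ($R{\left(U,C \right)} = -1 + 5 = 4$)
$X = 4$
$\frac{G}{\left(17 + X\right) 60} - \frac{18126}{22625} = \frac{685}{\left(17 + 4\right) 60} - \frac{18126}{22625} = \frac{685}{21 \cdot 60} - \frac{18126}{22625} = \frac{685}{1260} - \frac{18126}{22625} = 685 \cdot \frac{1}{1260} - \frac{18126}{22625} = \frac{137}{252} - \frac{18126}{22625} = - \frac{1468127}{5701500}$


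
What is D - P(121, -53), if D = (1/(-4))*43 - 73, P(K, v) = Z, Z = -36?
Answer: -191/4 ≈ -47.750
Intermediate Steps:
P(K, v) = -36
D = -335/4 (D = (1*(-¼))*43 - 73 = -¼*43 - 73 = -43/4 - 73 = -335/4 ≈ -83.750)
D - P(121, -53) = -335/4 - 1*(-36) = -335/4 + 36 = -191/4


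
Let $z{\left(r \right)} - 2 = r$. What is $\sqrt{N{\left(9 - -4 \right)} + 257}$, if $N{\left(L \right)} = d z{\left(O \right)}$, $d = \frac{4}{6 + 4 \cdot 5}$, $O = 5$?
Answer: $\frac{\sqrt{43615}}{13} \approx 16.065$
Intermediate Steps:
$z{\left(r \right)} = 2 + r$
$d = \frac{2}{13}$ ($d = \frac{4}{6 + 20} = \frac{4}{26} = 4 \cdot \frac{1}{26} = \frac{2}{13} \approx 0.15385$)
$N{\left(L \right)} = \frac{14}{13}$ ($N{\left(L \right)} = \frac{2 \left(2 + 5\right)}{13} = \frac{2}{13} \cdot 7 = \frac{14}{13}$)
$\sqrt{N{\left(9 - -4 \right)} + 257} = \sqrt{\frac{14}{13} + 257} = \sqrt{\frac{3355}{13}} = \frac{\sqrt{43615}}{13}$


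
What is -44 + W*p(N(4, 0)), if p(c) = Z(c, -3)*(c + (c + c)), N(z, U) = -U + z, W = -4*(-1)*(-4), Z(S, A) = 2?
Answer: -428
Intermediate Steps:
W = -16 (W = 4*(-4) = -16)
N(z, U) = z - U
p(c) = 6*c (p(c) = 2*(c + (c + c)) = 2*(c + 2*c) = 2*(3*c) = 6*c)
-44 + W*p(N(4, 0)) = -44 - 96*(4 - 1*0) = -44 - 96*(4 + 0) = -44 - 96*4 = -44 - 16*24 = -44 - 384 = -428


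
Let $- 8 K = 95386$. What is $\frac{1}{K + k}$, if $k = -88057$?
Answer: $- \frac{4}{399921} \approx -1.0002 \cdot 10^{-5}$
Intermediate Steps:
$K = - \frac{47693}{4}$ ($K = \left(- \frac{1}{8}\right) 95386 = - \frac{47693}{4} \approx -11923.0$)
$\frac{1}{K + k} = \frac{1}{- \frac{47693}{4} - 88057} = \frac{1}{- \frac{399921}{4}} = - \frac{4}{399921}$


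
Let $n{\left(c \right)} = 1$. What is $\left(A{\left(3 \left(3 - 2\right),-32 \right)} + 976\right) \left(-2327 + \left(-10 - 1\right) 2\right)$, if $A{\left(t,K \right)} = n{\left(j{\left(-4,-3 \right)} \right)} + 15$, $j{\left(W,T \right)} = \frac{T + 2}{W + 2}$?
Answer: $-2330208$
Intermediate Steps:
$j{\left(W,T \right)} = \frac{2 + T}{2 + W}$
$A{\left(t,K \right)} = 16$ ($A{\left(t,K \right)} = 1 + 15 = 16$)
$\left(A{\left(3 \left(3 - 2\right),-32 \right)} + 976\right) \left(-2327 + \left(-10 - 1\right) 2\right) = \left(16 + 976\right) \left(-2327 + \left(-10 - 1\right) 2\right) = 992 \left(-2327 - 22\right) = 992 \left(-2349\right) = -2330208$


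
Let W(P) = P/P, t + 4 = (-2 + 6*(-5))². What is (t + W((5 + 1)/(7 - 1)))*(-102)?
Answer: -104142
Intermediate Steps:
t = 1020 (t = -4 + (-2 + 6*(-5))² = -4 + (-2 - 30)² = -4 + (-32)² = -4 + 1024 = 1020)
W(P) = 1
(t + W((5 + 1)/(7 - 1)))*(-102) = (1020 + 1)*(-102) = 1021*(-102) = -104142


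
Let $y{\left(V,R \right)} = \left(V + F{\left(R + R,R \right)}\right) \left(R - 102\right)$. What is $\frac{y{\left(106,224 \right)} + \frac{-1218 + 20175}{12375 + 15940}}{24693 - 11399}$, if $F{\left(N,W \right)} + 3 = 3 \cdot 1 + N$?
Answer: $\frac{1913773177}{376419610} \approx 5.0842$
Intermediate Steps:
$F{\left(N,W \right)} = N$ ($F{\left(N,W \right)} = -3 + \left(3 \cdot 1 + N\right) = -3 + \left(3 + N\right) = N$)
$y{\left(V,R \right)} = \left(-102 + R\right) \left(V + 2 R\right)$ ($y{\left(V,R \right)} = \left(V + \left(R + R\right)\right) \left(R - 102\right) = \left(V + 2 R\right) \left(-102 + R\right) = \left(-102 + R\right) \left(V + 2 R\right)$)
$\frac{y{\left(106,224 \right)} + \frac{-1218 + 20175}{12375 + 15940}}{24693 - 11399} = \frac{\left(\left(-204\right) 224 - 10812 + 2 \cdot 224^{2} + 224 \cdot 106\right) + \frac{-1218 + 20175}{12375 + 15940}}{24693 - 11399} = \frac{\left(-45696 - 10812 + 2 \cdot 50176 + 23744\right) + \frac{18957}{28315}}{13294} = \left(\left(-45696 - 10812 + 100352 + 23744\right) + 18957 \cdot \frac{1}{28315}\right) \frac{1}{13294} = \left(67588 + \frac{18957}{28315}\right) \frac{1}{13294} = \frac{1913773177}{28315} \cdot \frac{1}{13294} = \frac{1913773177}{376419610}$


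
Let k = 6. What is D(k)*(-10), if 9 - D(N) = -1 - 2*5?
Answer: -200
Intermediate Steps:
D(N) = 20 (D(N) = 9 - (-1 - 2*5) = 9 - (-1 - 10) = 9 - 1*(-11) = 9 + 11 = 20)
D(k)*(-10) = 20*(-10) = -200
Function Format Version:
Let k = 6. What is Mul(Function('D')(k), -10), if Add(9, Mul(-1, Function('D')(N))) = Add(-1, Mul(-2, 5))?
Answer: -200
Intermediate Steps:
Function('D')(N) = 20 (Function('D')(N) = Add(9, Mul(-1, Add(-1, Mul(-2, 5)))) = Add(9, Mul(-1, Add(-1, -10))) = Add(9, Mul(-1, -11)) = Add(9, 11) = 20)
Mul(Function('D')(k), -10) = Mul(20, -10) = -200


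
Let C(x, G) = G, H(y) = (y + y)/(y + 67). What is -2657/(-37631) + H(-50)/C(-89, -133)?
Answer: 9770577/85083691 ≈ 0.11483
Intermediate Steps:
H(y) = 2*y/(67 + y) (H(y) = (2*y)/(67 + y) = 2*y/(67 + y))
-2657/(-37631) + H(-50)/C(-89, -133) = -2657/(-37631) + (2*(-50)/(67 - 50))/(-133) = -2657*(-1/37631) + (2*(-50)/17)*(-1/133) = 2657/37631 + (2*(-50)*(1/17))*(-1/133) = 2657/37631 - 100/17*(-1/133) = 2657/37631 + 100/2261 = 9770577/85083691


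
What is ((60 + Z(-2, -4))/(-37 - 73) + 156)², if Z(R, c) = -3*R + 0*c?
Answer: 603729/25 ≈ 24149.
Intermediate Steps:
Z(R, c) = -3*R (Z(R, c) = -3*R + 0 = -3*R)
((60 + Z(-2, -4))/(-37 - 73) + 156)² = ((60 - 3*(-2))/(-37 - 73) + 156)² = ((60 + 6)/(-110) + 156)² = (66*(-1/110) + 156)² = (-⅗ + 156)² = (777/5)² = 603729/25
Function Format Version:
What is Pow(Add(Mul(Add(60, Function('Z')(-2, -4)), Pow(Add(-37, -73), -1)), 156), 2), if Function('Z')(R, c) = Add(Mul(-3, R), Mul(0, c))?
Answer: Rational(603729, 25) ≈ 24149.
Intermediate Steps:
Function('Z')(R, c) = Mul(-3, R) (Function('Z')(R, c) = Add(Mul(-3, R), 0) = Mul(-3, R))
Pow(Add(Mul(Add(60, Function('Z')(-2, -4)), Pow(Add(-37, -73), -1)), 156), 2) = Pow(Add(Mul(Add(60, Mul(-3, -2)), Pow(Add(-37, -73), -1)), 156), 2) = Pow(Add(Mul(Add(60, 6), Pow(-110, -1)), 156), 2) = Pow(Add(Mul(66, Rational(-1, 110)), 156), 2) = Pow(Add(Rational(-3, 5), 156), 2) = Pow(Rational(777, 5), 2) = Rational(603729, 25)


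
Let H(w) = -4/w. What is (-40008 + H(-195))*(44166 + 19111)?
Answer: -493659059012/195 ≈ -2.5316e+9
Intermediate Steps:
(-40008 + H(-195))*(44166 + 19111) = (-40008 - 4/(-195))*(44166 + 19111) = (-40008 - 4*(-1/195))*63277 = (-40008 + 4/195)*63277 = -7801556/195*63277 = -493659059012/195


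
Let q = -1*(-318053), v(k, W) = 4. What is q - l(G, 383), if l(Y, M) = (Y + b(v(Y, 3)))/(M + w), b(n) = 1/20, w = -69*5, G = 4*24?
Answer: 241718359/760 ≈ 3.1805e+5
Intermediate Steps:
G = 96
w = -345
q = 318053
b(n) = 1/20
l(Y, M) = (1/20 + Y)/(-345 + M) (l(Y, M) = (Y + 1/20)/(M - 345) = (1/20 + Y)/(-345 + M))
q - l(G, 383) = 318053 - (1/20 + 96)/(-345 + 383) = 318053 - 1921/(38*20) = 318053 - 1*1921/760 = 318053 - 1921/760 = 241718359/760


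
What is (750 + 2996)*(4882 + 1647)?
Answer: 24457634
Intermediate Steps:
(750 + 2996)*(4882 + 1647) = 3746*6529 = 24457634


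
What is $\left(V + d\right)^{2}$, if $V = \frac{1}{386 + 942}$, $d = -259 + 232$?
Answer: $\frac{1285581025}{1763584} \approx 728.96$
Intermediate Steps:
$d = -27$
$V = \frac{1}{1328} \approx 0.00075301$
$\left(V + d\right)^{2} = \left(\frac{1}{1328} - 27\right)^{2} = \left(- \frac{35855}{1328}\right)^{2} = \frac{1285581025}{1763584}$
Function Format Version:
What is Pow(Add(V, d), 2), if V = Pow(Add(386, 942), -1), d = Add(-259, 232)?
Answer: Rational(1285581025, 1763584) ≈ 728.96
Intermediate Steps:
d = -27
V = Rational(1, 1328) (V = Pow(1328, -1) = Rational(1, 1328) ≈ 0.00075301)
Pow(Add(V, d), 2) = Pow(Add(Rational(1, 1328), -27), 2) = Pow(Rational(-35855, 1328), 2) = Rational(1285581025, 1763584)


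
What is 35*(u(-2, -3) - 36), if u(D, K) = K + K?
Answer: -1470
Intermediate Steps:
u(D, K) = 2*K
35*(u(-2, -3) - 36) = 35*(2*(-3) - 36) = 35*(-6 - 36) = 35*(-42) = -1470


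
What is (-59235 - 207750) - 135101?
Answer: -402086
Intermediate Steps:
(-59235 - 207750) - 135101 = -266985 - 135101 = -402086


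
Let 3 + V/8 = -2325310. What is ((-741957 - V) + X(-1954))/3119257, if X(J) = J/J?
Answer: 17860548/3119257 ≈ 5.7259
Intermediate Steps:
V = -18602504 (V = -24 + 8*(-2325310) = -24 - 18602480 = -18602504)
X(J) = 1
((-741957 - V) + X(-1954))/3119257 = ((-741957 - 1*(-18602504)) + 1)/3119257 = ((-741957 + 18602504) + 1)*(1/3119257) = (17860547 + 1)*(1/3119257) = 17860548*(1/3119257) = 17860548/3119257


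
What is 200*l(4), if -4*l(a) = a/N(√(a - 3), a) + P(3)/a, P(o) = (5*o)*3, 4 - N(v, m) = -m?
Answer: -1175/2 ≈ -587.50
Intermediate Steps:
N(v, m) = 4 + m (N(v, m) = 4 - (-1)*m = 4 + m)
P(o) = 15*o
l(a) = -45/(4*a) - a/(4*(4 + a)) (l(a) = -(a/(4 + a) + (15*3)/a)/4 = -(a/(4 + a) + 45/a)/4 = -(45/a + a/(4 + a))/4 = -45/(4*a) - a/(4*(4 + a)))
200*l(4) = 200*((¼)*(-180 - 1*4² - 45*4)/(4*(4 + 4))) = 200*((¼)*(¼)*(-180 - 1*16 - 180)/8) = 200*((¼)*(¼)*(⅛)*(-180 - 16 - 180)) = 200*((¼)*(¼)*(⅛)*(-376)) = 200*(-47/16) = -1175/2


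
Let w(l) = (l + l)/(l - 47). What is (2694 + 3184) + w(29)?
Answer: 52873/9 ≈ 5874.8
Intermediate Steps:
w(l) = 2*l/(-47 + l) (w(l) = (2*l)/(-47 + l) = 2*l/(-47 + l))
(2694 + 3184) + w(29) = (2694 + 3184) + 2*29/(-47 + 29) = 5878 + 2*29/(-18) = 5878 + 2*29*(-1/18) = 5878 - 29/9 = 52873/9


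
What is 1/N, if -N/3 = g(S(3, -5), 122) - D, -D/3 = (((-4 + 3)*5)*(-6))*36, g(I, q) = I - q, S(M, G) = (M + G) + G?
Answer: -1/9333 ≈ -0.00010715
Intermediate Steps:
S(M, G) = M + 2*G (S(M, G) = (G + M) + G = M + 2*G)
D = -3240 (D = -3*((-4 + 3)*5)*(-6)*36 = -3*-1*5*(-6)*36 = -3*(-5*(-6))*36 = -90*36 = -3*1080 = -3240)
N = -9333 (N = -3*(((3 + 2*(-5)) - 1*122) - 1*(-3240)) = -3*(((3 - 10) - 122) + 3240) = -3*((-7 - 122) + 3240) = -3*(-129 + 3240) = -3*3111 = -9333)
1/N = 1/(-9333) = -1/9333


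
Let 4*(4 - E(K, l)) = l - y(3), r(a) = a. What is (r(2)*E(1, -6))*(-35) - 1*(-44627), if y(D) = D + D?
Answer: 44137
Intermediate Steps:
y(D) = 2*D
E(K, l) = 11/2 - l/4 (E(K, l) = 4 - (l - 2*3)/4 = 4 - (l - 1*6)/4 = 4 - (l - 6)/4 = 4 - (-6 + l)/4 = 4 + (3/2 - l/4) = 11/2 - l/4)
(r(2)*E(1, -6))*(-35) - 1*(-44627) = (2*(11/2 - 1/4*(-6)))*(-35) - 1*(-44627) = (2*(11/2 + 3/2))*(-35) + 44627 = (2*7)*(-35) + 44627 = 14*(-35) + 44627 = -490 + 44627 = 44137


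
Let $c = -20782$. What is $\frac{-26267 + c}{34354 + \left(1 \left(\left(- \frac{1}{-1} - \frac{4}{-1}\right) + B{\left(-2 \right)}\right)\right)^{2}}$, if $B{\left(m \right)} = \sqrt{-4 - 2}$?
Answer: $\frac{47049 i}{- 34373 i + 10 \sqrt{6}} \approx -1.3688 + 0.00097542 i$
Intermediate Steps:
$B{\left(m \right)} = i \sqrt{6}$ ($B{\left(m \right)} = \sqrt{-6} = i \sqrt{6}$)
$\frac{-26267 + c}{34354 + \left(1 \left(\left(- \frac{1}{-1} - \frac{4}{-1}\right) + B{\left(-2 \right)}\right)\right)^{2}} = \frac{-26267 - 20782}{34354 + \left(1 \left(\left(- \frac{1}{-1} - \frac{4}{-1}\right) + i \sqrt{6}\right)\right)^{2}} = - \frac{47049}{34354 + \left(1 \left(\left(\left(-1\right) \left(-1\right) - -4\right) + i \sqrt{6}\right)\right)^{2}} = - \frac{47049}{34354 + \left(1 \left(\left(1 + 4\right) + i \sqrt{6}\right)\right)^{2}} = - \frac{47049}{34354 + \left(1 \left(5 + i \sqrt{6}\right)\right)^{2}} = - \frac{47049}{34354 + \left(5 + i \sqrt{6}\right)^{2}}$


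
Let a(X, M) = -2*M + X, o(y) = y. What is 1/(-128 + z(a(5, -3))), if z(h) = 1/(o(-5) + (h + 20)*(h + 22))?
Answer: -1018/130303 ≈ -0.0078126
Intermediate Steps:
a(X, M) = X - 2*M
z(h) = 1/(-5 + (20 + h)*(22 + h)) (z(h) = 1/(-5 + (h + 20)*(h + 22)) = 1/(-5 + (20 + h)*(22 + h)))
1/(-128 + z(a(5, -3))) = 1/(-128 + 1/(435 + (5 - 2*(-3))² + 42*(5 - 2*(-3)))) = 1/(-128 + 1/(435 + (5 + 6)² + 42*(5 + 6))) = 1/(-128 + 1/(435 + 11² + 42*11)) = 1/(-128 + 1/(435 + 121 + 462)) = 1/(-128 + 1/1018) = 1/(-130303/1018) = -1018/130303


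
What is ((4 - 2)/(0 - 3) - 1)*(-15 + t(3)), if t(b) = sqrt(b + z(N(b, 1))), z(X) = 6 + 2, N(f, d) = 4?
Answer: 25 - 5*sqrt(11)/3 ≈ 19.472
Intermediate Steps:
z(X) = 8
t(b) = sqrt(8 + b) (t(b) = sqrt(b + 8) = sqrt(8 + b))
((4 - 2)/(0 - 3) - 1)*(-15 + t(3)) = ((4 - 2)/(0 - 3) - 1)*(-15 + sqrt(8 + 3)) = (2/(-3) - 1)*(-15 + sqrt(11)) = (2*(-1/3) - 1)*(-15 + sqrt(11)) = (-2/3 - 1)*(-15 + sqrt(11)) = -5*(-15 + sqrt(11))/3 = 25 - 5*sqrt(11)/3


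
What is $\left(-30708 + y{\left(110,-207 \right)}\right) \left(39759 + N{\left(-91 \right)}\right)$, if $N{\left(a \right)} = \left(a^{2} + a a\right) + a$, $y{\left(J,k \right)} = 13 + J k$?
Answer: $-3006336950$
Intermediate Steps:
$N{\left(a \right)} = a + 2 a^{2}$ ($N{\left(a \right)} = \left(a^{2} + a^{2}\right) + a = 2 a^{2} + a = a + 2 a^{2}$)
$\left(-30708 + y{\left(110,-207 \right)}\right) \left(39759 + N{\left(-91 \right)}\right) = \left(-30708 + \left(13 + 110 \left(-207\right)\right)\right) \left(39759 - 91 \left(1 + 2 \left(-91\right)\right)\right) = \left(-30708 + \left(13 - 22770\right)\right) \left(39759 - 91 \left(1 - 182\right)\right) = \left(-30708 - 22757\right) \left(39759 - -16471\right) = - 53465 \left(39759 + 16471\right) = \left(-53465\right) 56230 = -3006336950$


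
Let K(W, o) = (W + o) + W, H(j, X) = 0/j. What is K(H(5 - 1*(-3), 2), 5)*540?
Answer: 2700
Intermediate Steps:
H(j, X) = 0
K(W, o) = o + 2*W
K(H(5 - 1*(-3), 2), 5)*540 = (5 + 2*0)*540 = (5 + 0)*540 = 5*540 = 2700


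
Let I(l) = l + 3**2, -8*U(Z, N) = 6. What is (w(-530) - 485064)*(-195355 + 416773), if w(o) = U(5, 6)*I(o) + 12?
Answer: -214625449305/2 ≈ -1.0731e+11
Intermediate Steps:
U(Z, N) = -3/4 (U(Z, N) = -1/8*6 = -3/4)
I(l) = 9 + l (I(l) = l + 9 = 9 + l)
w(o) = 21/4 - 3*o/4 (w(o) = -3*(9 + o)/4 + 12 = (-27/4 - 3*o/4) + 12 = 21/4 - 3*o/4)
(w(-530) - 485064)*(-195355 + 416773) = ((21/4 - 3/4*(-530)) - 485064)*(-195355 + 416773) = ((21/4 + 795/2) - 485064)*221418 = (1611/4 - 485064)*221418 = -1938645/4*221418 = -214625449305/2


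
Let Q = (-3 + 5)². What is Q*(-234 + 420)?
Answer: 744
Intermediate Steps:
Q = 4 (Q = 2² = 4)
Q*(-234 + 420) = 4*(-234 + 420) = 4*186 = 744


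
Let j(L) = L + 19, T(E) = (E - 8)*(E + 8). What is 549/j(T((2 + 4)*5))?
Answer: 61/95 ≈ 0.64211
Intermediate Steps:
T(E) = (-8 + E)*(8 + E)
j(L) = 19 + L
549/j(T((2 + 4)*5)) = 549/(19 + (-64 + ((2 + 4)*5)**2)) = 549/(19 + (-64 + (6*5)**2)) = 549/(19 + (-64 + 30**2)) = 549/(19 + (-64 + 900)) = 549/(19 + 836) = 549/855 = 549*(1/855) = 61/95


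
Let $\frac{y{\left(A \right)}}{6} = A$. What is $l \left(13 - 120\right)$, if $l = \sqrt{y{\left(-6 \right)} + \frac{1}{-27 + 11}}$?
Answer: $- \frac{107 i \sqrt{577}}{4} \approx - 642.56 i$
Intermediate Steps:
$y{\left(A \right)} = 6 A$
$l = \frac{i \sqrt{577}}{4}$ ($l = \sqrt{6 \left(-6\right) + \frac{1}{-27 + 11}} = \sqrt{-36 + \frac{1}{-16}} = \sqrt{-36 - \frac{1}{16}} = \sqrt{- \frac{577}{16}} = \frac{i \sqrt{577}}{4} \approx 6.0052 i$)
$l \left(13 - 120\right) = \frac{i \sqrt{577}}{4} \left(13 - 120\right) = \frac{i \sqrt{577}}{4} \left(-107\right) = - \frac{107 i \sqrt{577}}{4}$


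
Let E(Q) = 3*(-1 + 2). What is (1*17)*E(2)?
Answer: 51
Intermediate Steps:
E(Q) = 3 (E(Q) = 3*1 = 3)
(1*17)*E(2) = (1*17)*3 = 17*3 = 51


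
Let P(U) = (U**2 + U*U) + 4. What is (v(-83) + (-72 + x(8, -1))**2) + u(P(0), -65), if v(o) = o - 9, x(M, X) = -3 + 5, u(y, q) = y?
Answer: 4812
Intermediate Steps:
P(U) = 4 + 2*U**2 (P(U) = (U**2 + U**2) + 4 = 2*U**2 + 4 = 4 + 2*U**2)
x(M, X) = 2
v(o) = -9 + o
(v(-83) + (-72 + x(8, -1))**2) + u(P(0), -65) = ((-9 - 83) + (-72 + 2)**2) + (4 + 2*0**2) = (-92 + (-70)**2) + (4 + 2*0) = (-92 + 4900) + (4 + 0) = 4808 + 4 = 4812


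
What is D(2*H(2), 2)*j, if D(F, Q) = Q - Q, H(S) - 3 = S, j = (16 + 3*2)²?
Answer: 0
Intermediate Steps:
j = 484 (j = (16 + 6)² = 22² = 484)
H(S) = 3 + S
D(F, Q) = 0
D(2*H(2), 2)*j = 0*484 = 0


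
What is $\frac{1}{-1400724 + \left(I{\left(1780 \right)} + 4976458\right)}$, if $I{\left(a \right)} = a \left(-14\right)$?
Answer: $\frac{1}{3550814} \approx 2.8163 \cdot 10^{-7}$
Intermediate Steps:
$I{\left(a \right)} = - 14 a$
$\frac{1}{-1400724 + \left(I{\left(1780 \right)} + 4976458\right)} = \frac{1}{-1400724 + \left(\left(-14\right) 1780 + 4976458\right)} = \frac{1}{-1400724 + \left(-24920 + 4976458\right)} = \frac{1}{-1400724 + 4951538} = \frac{1}{3550814}$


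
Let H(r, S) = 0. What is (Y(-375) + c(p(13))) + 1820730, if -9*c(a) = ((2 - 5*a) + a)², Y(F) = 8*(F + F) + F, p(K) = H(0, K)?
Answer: 16329191/9 ≈ 1.8144e+6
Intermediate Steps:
p(K) = 0
Y(F) = 17*F (Y(F) = 8*(2*F) + F = 16*F + F = 17*F)
c(a) = -(2 - 4*a)²/9 (c(a) = -((2 - 5*a) + a)²/9 = -(2 - 4*a)²/9)
(Y(-375) + c(p(13))) + 1820730 = (17*(-375) - 4*(-1 + 2*0)²/9) + 1820730 = (-6375 - 4*(-1 + 0)²/9) + 1820730 = (-6375 - 4/9*(-1)²) + 1820730 = (-6375 - 4/9*1) + 1820730 = (-6375 - 4/9) + 1820730 = -57379/9 + 1820730 = 16329191/9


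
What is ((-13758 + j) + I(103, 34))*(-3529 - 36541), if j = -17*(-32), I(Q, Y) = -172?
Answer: 536377020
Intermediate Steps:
j = 544
((-13758 + j) + I(103, 34))*(-3529 - 36541) = ((-13758 + 544) - 172)*(-3529 - 36541) = (-13214 - 172)*(-40070) = -13386*(-40070) = 536377020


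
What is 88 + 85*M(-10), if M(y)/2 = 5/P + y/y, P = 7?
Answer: 2656/7 ≈ 379.43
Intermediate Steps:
M(y) = 24/7 (M(y) = 2*(5/7 + y/y) = 2*(5*(⅐) + 1) = 2*(5/7 + 1) = 2*(12/7) = 24/7)
88 + 85*M(-10) = 88 + 85*(24/7) = 88 + 2040/7 = 2656/7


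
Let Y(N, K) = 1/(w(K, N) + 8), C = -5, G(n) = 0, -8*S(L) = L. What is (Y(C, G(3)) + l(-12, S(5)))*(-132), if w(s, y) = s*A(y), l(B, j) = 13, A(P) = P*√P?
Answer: -3465/2 ≈ -1732.5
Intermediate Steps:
A(P) = P^(3/2)
S(L) = -L/8
w(s, y) = s*y^(3/2)
Y(N, K) = 1/(8 + K*N^(3/2)) (Y(N, K) = 1/(K*N^(3/2) + 8) = 1/(8 + K*N^(3/2)))
(Y(C, G(3)) + l(-12, S(5)))*(-132) = (1/(8 + 0*(-5)^(3/2)) + 13)*(-132) = (1/(8 + 0*(-5*I*√5)) + 13)*(-132) = (1/(8 + 0) + 13)*(-132) = (1/8 + 13)*(-132) = (⅛ + 13)*(-132) = (105/8)*(-132) = -3465/2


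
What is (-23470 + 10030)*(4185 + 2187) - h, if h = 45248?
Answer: -85684928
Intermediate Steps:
(-23470 + 10030)*(4185 + 2187) - h = (-23470 + 10030)*(4185 + 2187) - 1*45248 = -13440*6372 - 45248 = -85639680 - 45248 = -85684928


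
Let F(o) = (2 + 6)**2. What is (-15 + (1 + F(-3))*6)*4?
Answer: 1500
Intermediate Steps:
F(o) = 64 (F(o) = 8**2 = 64)
(-15 + (1 + F(-3))*6)*4 = (-15 + (1 + 64)*6)*4 = (-15 + 65*6)*4 = (-15 + 390)*4 = 375*4 = 1500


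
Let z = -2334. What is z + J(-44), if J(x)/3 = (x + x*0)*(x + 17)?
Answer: 1230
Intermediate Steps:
J(x) = 3*x*(17 + x) (J(x) = 3*((x + x*0)*(x + 17)) = 3*((x + 0)*(17 + x)) = 3*(x*(17 + x)) = 3*x*(17 + x))
z + J(-44) = -2334 + 3*(-44)*(17 - 44) = -2334 + 3*(-44)*(-27) = -2334 + 3564 = 1230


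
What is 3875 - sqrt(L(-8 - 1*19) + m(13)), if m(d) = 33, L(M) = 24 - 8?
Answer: 3868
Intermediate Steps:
L(M) = 16
3875 - sqrt(L(-8 - 1*19) + m(13)) = 3875 - sqrt(16 + 33) = 3875 - sqrt(49) = 3875 - 1*7 = 3875 - 7 = 3868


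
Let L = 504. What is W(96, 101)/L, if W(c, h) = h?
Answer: 101/504 ≈ 0.20040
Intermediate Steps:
W(96, 101)/L = 101/504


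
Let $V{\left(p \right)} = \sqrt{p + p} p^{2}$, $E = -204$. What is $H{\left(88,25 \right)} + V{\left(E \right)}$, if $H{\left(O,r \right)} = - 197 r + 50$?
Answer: $-4875 + 83232 i \sqrt{102} \approx -4875.0 + 8.406 \cdot 10^{5} i$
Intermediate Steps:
$V{\left(p \right)} = \sqrt{2} p^{\frac{5}{2}}$ ($V{\left(p \right)} = \sqrt{2 p} p^{2} = \sqrt{2} \sqrt{p} p^{2} = \sqrt{2} p^{\frac{5}{2}}$)
$H{\left(O,r \right)} = 50 - 197 r$
$H{\left(88,25 \right)} + V{\left(E \right)} = \left(50 - 4925\right) + \sqrt{2} \left(-204\right)^{\frac{5}{2}} = \left(50 - 4925\right) + \sqrt{2} \cdot 83232 i \sqrt{51} = -4875 + 83232 i \sqrt{102}$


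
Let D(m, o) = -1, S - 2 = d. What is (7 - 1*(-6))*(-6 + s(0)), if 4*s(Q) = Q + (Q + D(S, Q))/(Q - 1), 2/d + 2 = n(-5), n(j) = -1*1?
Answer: -299/4 ≈ -74.750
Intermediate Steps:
n(j) = -1
d = -⅔ (d = 2/(-2 - 1) = 2/(-3) = 2*(-⅓) = -⅔ ≈ -0.66667)
S = 4/3 (S = 2 - ⅔ = 4/3 ≈ 1.3333)
s(Q) = ¼ + Q/4 (s(Q) = (Q + (Q - 1)/(Q - 1))/4 = (Q + (-1 + Q)/(-1 + Q))/4 = (Q + 1)/4 = (1 + Q)/4 = ¼ + Q/4)
(7 - 1*(-6))*(-6 + s(0)) = (7 - 1*(-6))*(-6 + (¼ + (¼)*0)) = (7 + 6)*(-6 + (¼ + 0)) = 13*(-6 + ¼) = 13*(-23/4) = -299/4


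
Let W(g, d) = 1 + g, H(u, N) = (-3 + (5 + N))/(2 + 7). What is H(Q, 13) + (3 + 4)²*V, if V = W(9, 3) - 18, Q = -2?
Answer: -1171/3 ≈ -390.33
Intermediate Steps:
H(u, N) = 2/9 + N/9 (H(u, N) = (2 + N)/9 = (2 + N)*(⅑) = 2/9 + N/9)
V = -8 (V = (1 + 9) - 18 = 10 - 18 = -8)
H(Q, 13) + (3 + 4)²*V = (2/9 + (⅑)*13) + (3 + 4)²*(-8) = (2/9 + 13/9) + 7²*(-8) = 5/3 + 49*(-8) = 5/3 - 392 = -1171/3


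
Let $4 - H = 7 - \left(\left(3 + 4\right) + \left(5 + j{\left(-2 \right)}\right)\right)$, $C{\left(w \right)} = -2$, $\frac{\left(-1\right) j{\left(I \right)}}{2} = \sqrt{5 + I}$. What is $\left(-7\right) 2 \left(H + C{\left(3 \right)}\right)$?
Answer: $-98 + 28 \sqrt{3} \approx -49.503$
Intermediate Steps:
$j{\left(I \right)} = - 2 \sqrt{5 + I}$
$H = 9 - 2 \sqrt{3}$ ($H = 4 - \left(7 - \left(\left(3 + 4\right) + \left(5 - 2 \sqrt{5 - 2}\right)\right)\right) = 4 - \left(7 - \left(7 + \left(5 - 2 \sqrt{3}\right)\right)\right) = 4 - \left(7 - \left(12 - 2 \sqrt{3}\right)\right) = 4 - \left(-5 + 2 \sqrt{3}\right) = 4 + \left(5 - 2 \sqrt{3}\right) = 9 - 2 \sqrt{3} \approx 5.5359$)
$\left(-7\right) 2 \left(H + C{\left(3 \right)}\right) = \left(-7\right) 2 \left(\left(9 - 2 \sqrt{3}\right) - 2\right) = - 14 \left(7 - 2 \sqrt{3}\right) = -98 + 28 \sqrt{3}$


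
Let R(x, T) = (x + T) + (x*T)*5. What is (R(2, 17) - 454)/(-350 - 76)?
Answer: 265/426 ≈ 0.62207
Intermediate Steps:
R(x, T) = T + x + 5*T*x (R(x, T) = (T + x) + (T*x)*5 = (T + x) + 5*T*x = T + x + 5*T*x)
(R(2, 17) - 454)/(-350 - 76) = ((17 + 2 + 5*17*2) - 454)/(-350 - 76) = ((17 + 2 + 170) - 454)/(-426) = (189 - 454)*(-1/426) = -265*(-1/426) = 265/426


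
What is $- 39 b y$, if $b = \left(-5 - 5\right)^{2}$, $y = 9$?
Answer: $-35100$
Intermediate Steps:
$b = 100$ ($b = \left(-10\right)^{2} = 100$)
$- 39 b y = \left(-39\right) 100 \cdot 9 = \left(-3900\right) 9 = -35100$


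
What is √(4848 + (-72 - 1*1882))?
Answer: √2894 ≈ 53.796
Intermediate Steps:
√(4848 + (-72 - 1*1882)) = √(4848 + (-72 - 1882)) = √(4848 - 1954) = √2894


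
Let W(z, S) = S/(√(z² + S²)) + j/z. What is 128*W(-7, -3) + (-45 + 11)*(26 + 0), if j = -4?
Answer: -5676/7 - 192*√58/29 ≈ -861.28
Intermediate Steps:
W(z, S) = -4/z + S/√(S² + z²) (W(z, S) = S/(√(z² + S²)) - 4/z = S/(√(S² + z²)) - 4/z = S/√(S² + z²) - 4/z = -4/z + S/√(S² + z²))
128*W(-7, -3) + (-45 + 11)*(26 + 0) = 128*(-4/(-7) - 3/√((-3)² + (-7)²)) + (-45 + 11)*(26 + 0) = 128*(-4*(-⅐) - 3/√(9 + 49)) - 34*26 = 128*(4/7 - 3*√58/58) - 884 = (512/7 - 192*√58/29) - 884 = -5676/7 - 192*√58/29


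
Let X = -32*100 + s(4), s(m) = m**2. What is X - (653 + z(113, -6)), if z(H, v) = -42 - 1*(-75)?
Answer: -3870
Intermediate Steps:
z(H, v) = 33 (z(H, v) = -42 + 75 = 33)
X = -3184 (X = -32*100 + 4**2 = -3200 + 16 = -3184)
X - (653 + z(113, -6)) = -3184 - (653 + 33) = -3184 - 1*686 = -3184 - 686 = -3870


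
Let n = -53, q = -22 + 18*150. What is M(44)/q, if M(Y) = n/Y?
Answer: -53/117832 ≈ -0.00044979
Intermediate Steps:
q = 2678 (q = -22 + 2700 = 2678)
M(Y) = -53/Y
M(44)/q = -53/44/2678 = -53*1/44*(1/2678) = -53/44*1/2678 = -53/117832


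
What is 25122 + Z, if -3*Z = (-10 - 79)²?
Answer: 67445/3 ≈ 22482.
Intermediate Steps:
Z = -7921/3 (Z = -(-10 - 79)²/3 = -⅓*(-89)² = -⅓*7921 = -7921/3 ≈ -2640.3)
25122 + Z = 25122 - 7921/3 = 67445/3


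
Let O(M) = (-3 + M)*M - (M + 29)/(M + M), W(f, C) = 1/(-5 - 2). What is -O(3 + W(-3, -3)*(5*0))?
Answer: 16/3 ≈ 5.3333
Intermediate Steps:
W(f, C) = -⅐ (W(f, C) = 1/(-7) = -⅐)
O(M) = M*(-3 + M) - (29 + M)/(2*M)
-O(3 + W(-3, -3)*(5*0)) = -(-½ + (3 - 5*0/7)² - 3*(3 - 5*0/7) - 29/(2*(3 - 5*0/7))) = -(-½ + (3 - ⅐*0)² - 3*(3 - ⅐*0) - 29/(2*(3 - ⅐*0))) = -(-½ + (3 + 0)² - 3*(3 + 0) - 29/(2*(3 + 0))) = -(-½ + 3² - 3*3 - 29/2/3) = -(-½ + 9 - 9 - 29/2*⅓) = -(-½ + 9 - 9 - 29/6) = -1*(-16/3) = 16/3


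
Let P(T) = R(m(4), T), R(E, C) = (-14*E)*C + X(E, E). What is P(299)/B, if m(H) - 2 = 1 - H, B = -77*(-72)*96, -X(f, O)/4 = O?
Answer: 2095/266112 ≈ 0.0078726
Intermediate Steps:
X(f, O) = -4*O
B = 532224 (B = 5544*96 = 532224)
m(H) = 3 - H (m(H) = 2 + (1 - H) = 3 - H)
R(E, C) = -4*E - 14*C*E (R(E, C) = (-14*E)*C - 4*E = -14*C*E - 4*E = -4*E - 14*C*E)
P(T) = 4 + 14*T (P(T) = 2*(3 - 1*4)*(-2 - 7*T) = 2*(3 - 4)*(-2 - 7*T) = 2*(-1)*(-2 - 7*T) = 4 + 14*T)
P(299)/B = (4 + 14*299)/532224 = (4 + 4186)*(1/532224) = 4190*(1/532224) = 2095/266112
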